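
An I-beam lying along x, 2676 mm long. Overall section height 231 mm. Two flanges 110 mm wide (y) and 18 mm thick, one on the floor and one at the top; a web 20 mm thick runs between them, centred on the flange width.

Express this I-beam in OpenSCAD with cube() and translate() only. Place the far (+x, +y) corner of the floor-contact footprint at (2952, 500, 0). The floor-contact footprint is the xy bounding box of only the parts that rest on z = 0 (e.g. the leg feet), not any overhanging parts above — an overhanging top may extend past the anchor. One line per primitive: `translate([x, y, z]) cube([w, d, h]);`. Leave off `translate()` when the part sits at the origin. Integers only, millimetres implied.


translate([276, 390, 0]) cube([2676, 110, 18]);
translate([276, 435, 18]) cube([2676, 20, 195]);
translate([276, 390, 213]) cube([2676, 110, 18]);


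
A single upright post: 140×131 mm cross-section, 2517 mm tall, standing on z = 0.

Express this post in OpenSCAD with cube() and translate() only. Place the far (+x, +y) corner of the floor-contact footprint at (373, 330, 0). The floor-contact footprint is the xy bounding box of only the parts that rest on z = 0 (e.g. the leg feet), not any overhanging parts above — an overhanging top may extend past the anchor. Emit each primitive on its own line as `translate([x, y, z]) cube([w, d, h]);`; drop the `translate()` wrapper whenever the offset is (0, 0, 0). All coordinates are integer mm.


translate([233, 199, 0]) cube([140, 131, 2517]);


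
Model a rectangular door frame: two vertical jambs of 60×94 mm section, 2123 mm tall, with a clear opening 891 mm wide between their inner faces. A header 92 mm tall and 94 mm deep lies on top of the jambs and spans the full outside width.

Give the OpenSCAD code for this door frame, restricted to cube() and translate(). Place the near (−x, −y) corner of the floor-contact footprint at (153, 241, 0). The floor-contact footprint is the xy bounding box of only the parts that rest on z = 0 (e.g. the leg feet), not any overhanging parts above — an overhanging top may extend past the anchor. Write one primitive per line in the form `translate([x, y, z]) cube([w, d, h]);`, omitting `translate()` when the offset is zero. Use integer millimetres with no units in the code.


translate([153, 241, 0]) cube([60, 94, 2123]);
translate([1104, 241, 0]) cube([60, 94, 2123]);
translate([153, 241, 2123]) cube([1011, 94, 92]);


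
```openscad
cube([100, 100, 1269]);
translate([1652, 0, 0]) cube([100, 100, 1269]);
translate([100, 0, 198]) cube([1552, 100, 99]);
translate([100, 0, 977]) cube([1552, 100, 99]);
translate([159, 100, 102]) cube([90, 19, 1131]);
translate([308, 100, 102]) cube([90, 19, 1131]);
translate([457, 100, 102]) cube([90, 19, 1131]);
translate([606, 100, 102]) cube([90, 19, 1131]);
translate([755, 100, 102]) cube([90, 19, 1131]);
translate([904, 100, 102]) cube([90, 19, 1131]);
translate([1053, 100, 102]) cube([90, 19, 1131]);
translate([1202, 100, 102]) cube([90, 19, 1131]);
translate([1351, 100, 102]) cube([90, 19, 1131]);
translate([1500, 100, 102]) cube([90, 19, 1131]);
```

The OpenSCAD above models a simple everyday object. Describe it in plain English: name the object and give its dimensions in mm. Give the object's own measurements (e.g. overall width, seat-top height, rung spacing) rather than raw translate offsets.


A fence section. Two 100×100 mm posts, 1269 mm tall, stand on the floor with a clear span of 1552 mm between their inner faces. Two horizontal rails of 100×99 mm section span the gap between the posts with their undersides at z = 198 mm and z = 977 mm, flush with the posts' −y face. 10 pickets, each 90 mm wide, 19 mm thick and 1131 mm tall, are fixed to the +y face of the rails with their bottoms at z = 102 mm, spaced across the span with a 59 mm gap after the −x post and between neighbouring pickets, with 62 mm left before the +x post.


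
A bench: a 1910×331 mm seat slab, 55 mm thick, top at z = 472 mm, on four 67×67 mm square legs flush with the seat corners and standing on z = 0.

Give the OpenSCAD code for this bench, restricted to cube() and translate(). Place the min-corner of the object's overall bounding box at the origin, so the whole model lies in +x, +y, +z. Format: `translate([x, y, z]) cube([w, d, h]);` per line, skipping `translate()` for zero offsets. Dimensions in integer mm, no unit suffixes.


// leg_h = 472 − 55 = 417
translate([0, 0, 417]) cube([1910, 331, 55]);
cube([67, 67, 417]);
translate([0, 264, 0]) cube([67, 67, 417]);
translate([1843, 0, 0]) cube([67, 67, 417]);
translate([1843, 264, 0]) cube([67, 67, 417]);


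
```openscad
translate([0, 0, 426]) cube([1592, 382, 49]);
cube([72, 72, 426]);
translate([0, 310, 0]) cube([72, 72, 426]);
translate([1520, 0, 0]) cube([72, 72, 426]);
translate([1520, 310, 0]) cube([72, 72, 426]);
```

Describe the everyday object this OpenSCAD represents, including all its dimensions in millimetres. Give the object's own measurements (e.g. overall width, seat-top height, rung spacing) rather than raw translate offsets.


A long wooden bench with a 1592 mm (x) × 382 mm (y) seat, 49 mm thick, its top surface 475 mm above the floor. Four 72 mm square legs at the seat corners, flush with the edges, run from z = 0 to the seat underside.


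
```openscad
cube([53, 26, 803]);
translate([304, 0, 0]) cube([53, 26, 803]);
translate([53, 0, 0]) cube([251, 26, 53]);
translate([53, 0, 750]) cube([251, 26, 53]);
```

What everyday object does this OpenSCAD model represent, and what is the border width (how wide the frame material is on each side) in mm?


A picture frame. The border width is 53 mm.

Four thin pieces enclosing a rectangular opening — a picture frame. The two full-height stiles are 803 mm tall; the top rail sits at z = 750 and is 53 mm tall, so the border above the opening is 803 − 750 = 53 mm, matching the stile x-width.


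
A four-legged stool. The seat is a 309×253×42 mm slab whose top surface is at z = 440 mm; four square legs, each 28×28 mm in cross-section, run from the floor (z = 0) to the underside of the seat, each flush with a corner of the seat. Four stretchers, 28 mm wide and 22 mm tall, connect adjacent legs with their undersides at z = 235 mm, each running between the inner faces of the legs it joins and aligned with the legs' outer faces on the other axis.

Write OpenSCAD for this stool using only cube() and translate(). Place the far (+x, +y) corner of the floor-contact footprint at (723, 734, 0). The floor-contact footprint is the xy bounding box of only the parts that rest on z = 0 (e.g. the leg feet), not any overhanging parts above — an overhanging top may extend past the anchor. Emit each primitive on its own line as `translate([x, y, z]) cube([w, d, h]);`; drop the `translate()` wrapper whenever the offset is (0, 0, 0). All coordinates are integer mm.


translate([414, 481, 398]) cube([309, 253, 42]);
translate([414, 481, 0]) cube([28, 28, 398]);
translate([695, 481, 0]) cube([28, 28, 398]);
translate([414, 706, 0]) cube([28, 28, 398]);
translate([695, 706, 0]) cube([28, 28, 398]);
translate([442, 481, 235]) cube([253, 28, 22]);
translate([442, 706, 235]) cube([253, 28, 22]);
translate([414, 509, 235]) cube([28, 197, 22]);
translate([695, 509, 235]) cube([28, 197, 22]);


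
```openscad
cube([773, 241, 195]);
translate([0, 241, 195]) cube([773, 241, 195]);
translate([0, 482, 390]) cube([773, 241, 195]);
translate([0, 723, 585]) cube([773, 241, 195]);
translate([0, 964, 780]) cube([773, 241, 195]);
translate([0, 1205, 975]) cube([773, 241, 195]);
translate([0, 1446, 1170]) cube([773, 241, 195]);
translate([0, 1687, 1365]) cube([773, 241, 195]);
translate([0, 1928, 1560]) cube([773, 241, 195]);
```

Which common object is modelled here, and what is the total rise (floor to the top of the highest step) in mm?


A staircase. The total rise is 1755 mm.

9 identical blocks, each offset up and back from the previous — a staircase. Each step is 195 mm tall and there are 9 of them, so the total rise is 9 × 195 = 1755 mm.


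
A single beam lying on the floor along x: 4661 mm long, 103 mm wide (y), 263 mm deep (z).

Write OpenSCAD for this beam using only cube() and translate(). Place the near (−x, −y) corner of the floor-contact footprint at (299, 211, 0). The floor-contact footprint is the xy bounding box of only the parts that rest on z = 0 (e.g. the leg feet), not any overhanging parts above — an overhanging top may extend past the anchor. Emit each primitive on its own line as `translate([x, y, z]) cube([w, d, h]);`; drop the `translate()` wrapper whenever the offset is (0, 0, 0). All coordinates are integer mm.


translate([299, 211, 0]) cube([4661, 103, 263]);


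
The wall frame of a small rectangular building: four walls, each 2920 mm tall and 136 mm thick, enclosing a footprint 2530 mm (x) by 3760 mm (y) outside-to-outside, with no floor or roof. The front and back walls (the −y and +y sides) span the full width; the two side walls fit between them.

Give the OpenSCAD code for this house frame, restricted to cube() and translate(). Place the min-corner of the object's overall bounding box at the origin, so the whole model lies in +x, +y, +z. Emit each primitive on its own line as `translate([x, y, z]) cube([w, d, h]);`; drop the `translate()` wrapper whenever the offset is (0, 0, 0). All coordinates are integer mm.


cube([2530, 136, 2920]);
translate([0, 3624, 0]) cube([2530, 136, 2920]);
translate([0, 136, 0]) cube([136, 3488, 2920]);
translate([2394, 136, 0]) cube([136, 3488, 2920]);


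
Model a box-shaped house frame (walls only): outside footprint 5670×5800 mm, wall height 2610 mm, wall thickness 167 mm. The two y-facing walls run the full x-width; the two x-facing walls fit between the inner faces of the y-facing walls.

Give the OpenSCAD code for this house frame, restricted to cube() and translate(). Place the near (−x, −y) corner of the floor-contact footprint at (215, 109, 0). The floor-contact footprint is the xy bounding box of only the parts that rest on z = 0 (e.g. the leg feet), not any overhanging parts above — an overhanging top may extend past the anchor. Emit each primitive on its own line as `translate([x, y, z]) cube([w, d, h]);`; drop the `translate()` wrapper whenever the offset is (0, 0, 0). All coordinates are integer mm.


translate([215, 109, 0]) cube([5670, 167, 2610]);
translate([215, 5742, 0]) cube([5670, 167, 2610]);
translate([215, 276, 0]) cube([167, 5466, 2610]);
translate([5718, 276, 0]) cube([167, 5466, 2610]);


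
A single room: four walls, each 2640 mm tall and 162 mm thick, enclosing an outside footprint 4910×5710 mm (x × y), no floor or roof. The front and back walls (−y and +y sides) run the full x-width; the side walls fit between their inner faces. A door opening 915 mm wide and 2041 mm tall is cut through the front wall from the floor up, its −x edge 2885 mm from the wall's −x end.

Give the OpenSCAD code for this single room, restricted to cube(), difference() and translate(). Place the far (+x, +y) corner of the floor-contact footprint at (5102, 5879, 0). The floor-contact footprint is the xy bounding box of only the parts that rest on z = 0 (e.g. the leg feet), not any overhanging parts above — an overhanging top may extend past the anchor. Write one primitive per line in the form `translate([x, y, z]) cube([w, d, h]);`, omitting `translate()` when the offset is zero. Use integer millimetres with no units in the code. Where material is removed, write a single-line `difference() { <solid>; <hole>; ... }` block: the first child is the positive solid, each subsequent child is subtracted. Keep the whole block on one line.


difference() { translate([192, 169, 0]) cube([4910, 162, 2640]); translate([3077, 169, 0]) cube([915, 162, 2041]); }
translate([192, 5717, 0]) cube([4910, 162, 2640]);
translate([192, 331, 0]) cube([162, 5386, 2640]);
translate([4940, 331, 0]) cube([162, 5386, 2640]);


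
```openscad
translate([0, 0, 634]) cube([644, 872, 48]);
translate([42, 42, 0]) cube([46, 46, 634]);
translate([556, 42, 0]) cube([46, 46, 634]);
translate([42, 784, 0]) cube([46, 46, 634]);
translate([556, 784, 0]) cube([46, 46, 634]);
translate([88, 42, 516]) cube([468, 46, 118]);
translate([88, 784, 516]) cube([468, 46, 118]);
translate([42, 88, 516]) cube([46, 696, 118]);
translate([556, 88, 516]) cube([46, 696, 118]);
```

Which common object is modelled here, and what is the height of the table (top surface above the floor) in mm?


A table. The table height is 682 mm.

A 644×872×48 slab sits at z = 634 on four 46 mm square posts — a table. The top surface is at 634 + 48 = 682 mm.


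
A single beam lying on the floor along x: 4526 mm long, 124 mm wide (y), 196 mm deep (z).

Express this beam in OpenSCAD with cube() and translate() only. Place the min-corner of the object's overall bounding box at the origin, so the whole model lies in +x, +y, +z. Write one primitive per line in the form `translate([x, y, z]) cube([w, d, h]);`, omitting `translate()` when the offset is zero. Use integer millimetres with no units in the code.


cube([4526, 124, 196]);


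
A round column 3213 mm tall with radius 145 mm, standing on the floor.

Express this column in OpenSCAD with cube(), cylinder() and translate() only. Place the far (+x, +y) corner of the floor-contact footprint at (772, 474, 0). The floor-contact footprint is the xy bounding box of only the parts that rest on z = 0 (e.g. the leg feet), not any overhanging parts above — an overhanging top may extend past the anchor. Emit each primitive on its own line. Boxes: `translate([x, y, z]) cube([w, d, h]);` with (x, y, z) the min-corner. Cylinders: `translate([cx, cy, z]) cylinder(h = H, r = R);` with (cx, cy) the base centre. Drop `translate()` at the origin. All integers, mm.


translate([627, 329, 0]) cylinder(h = 3213, r = 145);


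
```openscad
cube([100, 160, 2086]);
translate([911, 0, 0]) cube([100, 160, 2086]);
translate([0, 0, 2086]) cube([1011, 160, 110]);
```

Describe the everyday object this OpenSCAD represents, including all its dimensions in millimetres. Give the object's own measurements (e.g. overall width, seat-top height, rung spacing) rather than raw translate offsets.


A door frame. The clear opening is 811 mm wide and 2086 mm high. Two 100 mm wide jambs, 160 mm deep, stand either side of the opening from the floor to the top of the opening. A 110 mm thick head sits across the top of both jambs, spanning the full outside width of the frame.


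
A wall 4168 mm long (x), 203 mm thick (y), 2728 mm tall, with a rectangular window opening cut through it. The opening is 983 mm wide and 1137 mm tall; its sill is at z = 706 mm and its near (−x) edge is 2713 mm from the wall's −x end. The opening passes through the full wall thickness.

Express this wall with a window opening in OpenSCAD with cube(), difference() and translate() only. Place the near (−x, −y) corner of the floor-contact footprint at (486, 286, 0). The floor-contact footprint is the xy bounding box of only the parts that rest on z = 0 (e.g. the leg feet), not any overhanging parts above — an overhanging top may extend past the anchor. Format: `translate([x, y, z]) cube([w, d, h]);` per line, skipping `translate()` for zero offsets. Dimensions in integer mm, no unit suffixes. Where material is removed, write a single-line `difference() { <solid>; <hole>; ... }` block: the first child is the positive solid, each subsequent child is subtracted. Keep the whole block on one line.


difference() { translate([486, 286, 0]) cube([4168, 203, 2728]); translate([3199, 286, 706]) cube([983, 203, 1137]); }


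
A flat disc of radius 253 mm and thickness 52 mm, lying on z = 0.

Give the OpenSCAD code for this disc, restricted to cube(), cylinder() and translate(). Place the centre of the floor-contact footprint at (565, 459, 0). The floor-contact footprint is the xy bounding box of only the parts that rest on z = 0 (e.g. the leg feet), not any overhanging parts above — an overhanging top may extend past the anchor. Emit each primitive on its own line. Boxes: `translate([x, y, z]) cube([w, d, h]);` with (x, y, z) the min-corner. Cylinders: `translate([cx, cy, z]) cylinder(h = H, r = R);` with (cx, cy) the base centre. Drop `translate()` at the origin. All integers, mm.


translate([565, 459, 0]) cylinder(h = 52, r = 253);


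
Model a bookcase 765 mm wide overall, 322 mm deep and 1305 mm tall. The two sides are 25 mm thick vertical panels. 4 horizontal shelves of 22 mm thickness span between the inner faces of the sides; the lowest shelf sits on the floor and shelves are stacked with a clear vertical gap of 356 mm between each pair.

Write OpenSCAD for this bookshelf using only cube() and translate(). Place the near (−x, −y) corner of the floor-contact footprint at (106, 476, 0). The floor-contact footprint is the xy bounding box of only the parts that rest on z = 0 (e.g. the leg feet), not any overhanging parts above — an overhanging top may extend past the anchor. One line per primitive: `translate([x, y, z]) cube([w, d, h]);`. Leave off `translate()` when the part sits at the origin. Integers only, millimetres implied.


translate([106, 476, 0]) cube([25, 322, 1305]);
translate([846, 476, 0]) cube([25, 322, 1305]);
translate([131, 476, 0]) cube([715, 322, 22]);
translate([131, 476, 378]) cube([715, 322, 22]);
translate([131, 476, 756]) cube([715, 322, 22]);
translate([131, 476, 1134]) cube([715, 322, 22]);


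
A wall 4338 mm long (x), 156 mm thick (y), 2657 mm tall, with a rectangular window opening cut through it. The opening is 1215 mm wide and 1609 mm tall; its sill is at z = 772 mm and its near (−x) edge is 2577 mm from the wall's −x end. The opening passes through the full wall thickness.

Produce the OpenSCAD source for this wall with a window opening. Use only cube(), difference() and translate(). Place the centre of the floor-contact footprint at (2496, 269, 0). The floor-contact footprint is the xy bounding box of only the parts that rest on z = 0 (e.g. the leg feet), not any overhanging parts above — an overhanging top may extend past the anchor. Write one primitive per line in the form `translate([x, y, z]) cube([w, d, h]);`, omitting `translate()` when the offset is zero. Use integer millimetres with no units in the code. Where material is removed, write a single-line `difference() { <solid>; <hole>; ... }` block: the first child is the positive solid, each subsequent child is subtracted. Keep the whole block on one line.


difference() { translate([327, 191, 0]) cube([4338, 156, 2657]); translate([2904, 191, 772]) cube([1215, 156, 1609]); }


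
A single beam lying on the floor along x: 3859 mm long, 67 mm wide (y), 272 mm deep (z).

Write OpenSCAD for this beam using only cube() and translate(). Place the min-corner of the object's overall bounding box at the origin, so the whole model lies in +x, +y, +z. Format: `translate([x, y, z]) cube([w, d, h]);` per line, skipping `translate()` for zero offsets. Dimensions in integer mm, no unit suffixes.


cube([3859, 67, 272]);


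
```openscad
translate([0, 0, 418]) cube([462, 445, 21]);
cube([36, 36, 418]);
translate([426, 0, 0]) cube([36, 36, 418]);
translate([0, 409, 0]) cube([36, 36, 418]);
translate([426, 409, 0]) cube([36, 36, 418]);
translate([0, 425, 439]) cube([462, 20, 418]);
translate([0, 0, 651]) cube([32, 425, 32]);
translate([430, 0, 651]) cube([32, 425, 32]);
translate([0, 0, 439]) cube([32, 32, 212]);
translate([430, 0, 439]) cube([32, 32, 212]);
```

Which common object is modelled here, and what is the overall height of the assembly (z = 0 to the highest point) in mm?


A chair. The overall height is 857 mm.

A slab on four corner posts with a tall panel at the back — a chair. The seat slab sits at z = 418 with thickness 21, and the 418 mm backrest starts at the seat top, so the overall height is 418 + 21 + 418 = 857 mm.


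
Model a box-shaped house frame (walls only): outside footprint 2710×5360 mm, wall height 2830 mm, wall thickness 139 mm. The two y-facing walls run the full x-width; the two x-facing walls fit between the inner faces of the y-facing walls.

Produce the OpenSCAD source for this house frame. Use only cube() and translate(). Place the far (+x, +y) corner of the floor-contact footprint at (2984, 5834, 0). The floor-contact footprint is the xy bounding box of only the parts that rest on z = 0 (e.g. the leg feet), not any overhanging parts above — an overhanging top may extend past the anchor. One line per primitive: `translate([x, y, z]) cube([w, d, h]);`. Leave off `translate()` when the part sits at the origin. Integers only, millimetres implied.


translate([274, 474, 0]) cube([2710, 139, 2830]);
translate([274, 5695, 0]) cube([2710, 139, 2830]);
translate([274, 613, 0]) cube([139, 5082, 2830]);
translate([2845, 613, 0]) cube([139, 5082, 2830]);


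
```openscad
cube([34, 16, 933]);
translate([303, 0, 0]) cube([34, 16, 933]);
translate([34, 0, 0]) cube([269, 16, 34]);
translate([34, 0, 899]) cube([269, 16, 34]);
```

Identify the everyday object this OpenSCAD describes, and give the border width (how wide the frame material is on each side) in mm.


A picture frame. The border width is 34 mm.

Four thin pieces enclosing a rectangular opening — a picture frame. The two full-height stiles are 933 mm tall; the top rail sits at z = 899 and is 34 mm tall, so the border above the opening is 933 − 899 = 34 mm, matching the stile x-width.


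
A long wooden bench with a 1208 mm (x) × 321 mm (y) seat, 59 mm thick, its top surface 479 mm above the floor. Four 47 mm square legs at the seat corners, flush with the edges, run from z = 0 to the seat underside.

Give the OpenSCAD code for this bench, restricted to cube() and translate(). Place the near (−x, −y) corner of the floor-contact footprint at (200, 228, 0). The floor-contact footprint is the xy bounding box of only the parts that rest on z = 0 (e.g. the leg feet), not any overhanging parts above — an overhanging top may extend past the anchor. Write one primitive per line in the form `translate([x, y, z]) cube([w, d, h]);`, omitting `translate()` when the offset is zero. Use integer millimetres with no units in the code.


translate([200, 228, 420]) cube([1208, 321, 59]);
translate([200, 228, 0]) cube([47, 47, 420]);
translate([200, 502, 0]) cube([47, 47, 420]);
translate([1361, 228, 0]) cube([47, 47, 420]);
translate([1361, 502, 0]) cube([47, 47, 420]);


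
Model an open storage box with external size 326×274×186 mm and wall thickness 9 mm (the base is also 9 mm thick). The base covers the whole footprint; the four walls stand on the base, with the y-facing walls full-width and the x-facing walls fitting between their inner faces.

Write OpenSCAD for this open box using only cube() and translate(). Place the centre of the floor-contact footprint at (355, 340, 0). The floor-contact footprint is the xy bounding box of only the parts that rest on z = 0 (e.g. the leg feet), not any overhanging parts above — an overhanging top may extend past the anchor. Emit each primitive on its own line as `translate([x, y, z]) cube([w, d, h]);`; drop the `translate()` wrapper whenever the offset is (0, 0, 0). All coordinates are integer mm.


translate([192, 203, 0]) cube([326, 274, 9]);
translate([192, 203, 9]) cube([326, 9, 177]);
translate([192, 468, 9]) cube([326, 9, 177]);
translate([192, 212, 9]) cube([9, 256, 177]);
translate([509, 212, 9]) cube([9, 256, 177]);


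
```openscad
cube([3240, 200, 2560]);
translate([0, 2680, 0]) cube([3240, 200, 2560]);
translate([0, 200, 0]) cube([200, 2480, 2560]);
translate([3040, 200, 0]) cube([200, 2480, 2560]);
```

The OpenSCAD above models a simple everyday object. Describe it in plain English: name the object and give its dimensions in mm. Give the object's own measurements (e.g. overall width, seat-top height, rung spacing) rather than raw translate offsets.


The wall frame of a small rectangular building: four walls, each 2560 mm tall and 200 mm thick, enclosing a footprint 3240 mm (x) by 2880 mm (y) outside-to-outside, with no floor or roof. The front and back walls (the −y and +y sides) span the full width; the two side walls fit between them.


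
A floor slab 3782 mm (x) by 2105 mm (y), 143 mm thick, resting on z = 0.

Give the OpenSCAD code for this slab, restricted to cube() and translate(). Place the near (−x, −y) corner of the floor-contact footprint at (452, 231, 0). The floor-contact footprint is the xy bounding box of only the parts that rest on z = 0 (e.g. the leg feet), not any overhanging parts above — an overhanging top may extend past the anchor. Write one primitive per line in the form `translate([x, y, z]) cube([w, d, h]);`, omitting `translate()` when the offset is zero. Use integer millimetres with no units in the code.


translate([452, 231, 0]) cube([3782, 2105, 143]);


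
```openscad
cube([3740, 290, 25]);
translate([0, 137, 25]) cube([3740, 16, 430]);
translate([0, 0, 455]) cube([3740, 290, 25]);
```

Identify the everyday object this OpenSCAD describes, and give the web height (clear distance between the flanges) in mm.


An I-beam. The web height is 430 mm.

Two wide flanges with a thin centred web — an I-beam. Overall 480 mm minus two 25 mm flanges gives a web of 480 − 2·25 = 430 mm.


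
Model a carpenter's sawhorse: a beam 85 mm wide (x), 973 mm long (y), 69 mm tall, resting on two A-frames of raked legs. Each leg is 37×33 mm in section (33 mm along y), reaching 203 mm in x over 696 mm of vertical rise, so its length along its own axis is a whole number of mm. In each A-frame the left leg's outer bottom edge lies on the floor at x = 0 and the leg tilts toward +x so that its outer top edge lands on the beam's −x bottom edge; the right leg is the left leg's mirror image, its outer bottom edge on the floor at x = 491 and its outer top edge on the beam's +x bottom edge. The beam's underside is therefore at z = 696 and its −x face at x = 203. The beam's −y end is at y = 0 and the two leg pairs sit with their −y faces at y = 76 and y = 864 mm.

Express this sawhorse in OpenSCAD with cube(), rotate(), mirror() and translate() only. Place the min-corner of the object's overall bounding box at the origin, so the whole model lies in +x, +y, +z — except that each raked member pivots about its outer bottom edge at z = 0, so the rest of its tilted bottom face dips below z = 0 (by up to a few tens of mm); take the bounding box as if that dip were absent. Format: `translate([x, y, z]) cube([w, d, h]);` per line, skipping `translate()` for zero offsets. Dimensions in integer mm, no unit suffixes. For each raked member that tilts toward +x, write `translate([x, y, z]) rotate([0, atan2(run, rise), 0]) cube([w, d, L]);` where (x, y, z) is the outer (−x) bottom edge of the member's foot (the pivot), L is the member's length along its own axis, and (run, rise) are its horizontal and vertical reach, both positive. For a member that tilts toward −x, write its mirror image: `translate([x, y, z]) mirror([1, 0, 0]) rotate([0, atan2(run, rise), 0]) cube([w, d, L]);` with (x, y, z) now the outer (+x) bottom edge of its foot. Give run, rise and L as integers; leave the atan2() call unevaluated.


translate([203, 0, 696]) cube([85, 973, 69]);
translate([0, 76, 0]) rotate([0, atan2(203, 696), 0]) cube([37, 33, 725]);
translate([491, 76, 0]) mirror([1, 0, 0]) rotate([0, atan2(203, 696), 0]) cube([37, 33, 725]);
translate([0, 864, 0]) rotate([0, atan2(203, 696), 0]) cube([37, 33, 725]);
translate([491, 864, 0]) mirror([1, 0, 0]) rotate([0, atan2(203, 696), 0]) cube([37, 33, 725]);


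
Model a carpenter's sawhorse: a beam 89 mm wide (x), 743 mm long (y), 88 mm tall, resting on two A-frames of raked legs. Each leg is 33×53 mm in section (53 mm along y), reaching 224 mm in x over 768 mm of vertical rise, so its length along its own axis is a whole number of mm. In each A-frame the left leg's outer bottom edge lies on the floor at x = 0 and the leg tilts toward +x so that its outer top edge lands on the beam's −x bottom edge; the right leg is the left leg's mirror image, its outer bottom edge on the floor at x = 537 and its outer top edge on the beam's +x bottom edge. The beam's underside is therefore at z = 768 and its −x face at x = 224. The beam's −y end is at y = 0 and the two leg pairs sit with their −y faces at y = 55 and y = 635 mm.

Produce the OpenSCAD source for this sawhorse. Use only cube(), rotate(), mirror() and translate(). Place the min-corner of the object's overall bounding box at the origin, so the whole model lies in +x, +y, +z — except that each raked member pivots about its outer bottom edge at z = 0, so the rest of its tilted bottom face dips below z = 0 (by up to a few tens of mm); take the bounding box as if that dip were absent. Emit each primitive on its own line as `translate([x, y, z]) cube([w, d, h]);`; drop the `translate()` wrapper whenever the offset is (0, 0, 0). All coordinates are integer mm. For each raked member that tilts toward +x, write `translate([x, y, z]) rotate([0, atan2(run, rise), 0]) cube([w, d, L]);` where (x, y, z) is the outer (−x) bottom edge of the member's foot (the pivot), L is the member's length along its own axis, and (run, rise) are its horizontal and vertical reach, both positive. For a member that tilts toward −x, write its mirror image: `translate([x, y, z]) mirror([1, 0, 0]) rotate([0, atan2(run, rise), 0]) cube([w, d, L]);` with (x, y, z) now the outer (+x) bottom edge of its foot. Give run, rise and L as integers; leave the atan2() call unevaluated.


// leg length = √(224² + 768²) = 800
// right-leg outer foot x = 2·224 + 89 = 537
// beam min-corner = (224, 0, 768)
translate([224, 0, 768]) cube([89, 743, 88]);
translate([0, 55, 0]) rotate([0, atan2(224, 768), 0]) cube([33, 53, 800]);
translate([537, 55, 0]) mirror([1, 0, 0]) rotate([0, atan2(224, 768), 0]) cube([33, 53, 800]);
translate([0, 635, 0]) rotate([0, atan2(224, 768), 0]) cube([33, 53, 800]);
translate([537, 635, 0]) mirror([1, 0, 0]) rotate([0, atan2(224, 768), 0]) cube([33, 53, 800]);


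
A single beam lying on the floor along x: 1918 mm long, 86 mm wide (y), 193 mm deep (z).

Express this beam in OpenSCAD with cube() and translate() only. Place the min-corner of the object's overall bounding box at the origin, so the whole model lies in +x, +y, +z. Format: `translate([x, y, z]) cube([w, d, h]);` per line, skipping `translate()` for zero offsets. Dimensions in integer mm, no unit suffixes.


cube([1918, 86, 193]);


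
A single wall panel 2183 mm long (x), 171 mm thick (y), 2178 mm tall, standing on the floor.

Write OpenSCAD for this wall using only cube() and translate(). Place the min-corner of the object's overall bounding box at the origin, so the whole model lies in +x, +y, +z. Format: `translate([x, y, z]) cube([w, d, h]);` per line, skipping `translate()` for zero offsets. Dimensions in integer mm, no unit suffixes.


cube([2183, 171, 2178]);


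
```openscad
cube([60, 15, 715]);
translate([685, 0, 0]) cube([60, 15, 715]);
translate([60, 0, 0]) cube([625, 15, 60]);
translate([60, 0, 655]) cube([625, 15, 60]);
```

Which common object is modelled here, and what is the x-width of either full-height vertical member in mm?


A picture frame. The border width is 60 mm.

Four thin pieces enclosing a rectangular opening — a picture frame. The two full-height stiles are 715 mm tall; the top rail sits at z = 655 and is 60 mm tall, so the border above the opening is 715 − 655 = 60 mm, matching the stile x-width.


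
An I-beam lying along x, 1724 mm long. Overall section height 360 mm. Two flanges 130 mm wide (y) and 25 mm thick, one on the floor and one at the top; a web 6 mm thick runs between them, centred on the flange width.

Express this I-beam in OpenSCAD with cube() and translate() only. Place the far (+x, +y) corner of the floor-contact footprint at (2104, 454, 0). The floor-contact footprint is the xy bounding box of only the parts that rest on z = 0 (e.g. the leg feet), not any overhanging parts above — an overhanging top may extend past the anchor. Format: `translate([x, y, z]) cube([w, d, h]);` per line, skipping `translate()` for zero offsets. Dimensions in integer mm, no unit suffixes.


translate([380, 324, 0]) cube([1724, 130, 25]);
translate([380, 386, 25]) cube([1724, 6, 310]);
translate([380, 324, 335]) cube([1724, 130, 25]);


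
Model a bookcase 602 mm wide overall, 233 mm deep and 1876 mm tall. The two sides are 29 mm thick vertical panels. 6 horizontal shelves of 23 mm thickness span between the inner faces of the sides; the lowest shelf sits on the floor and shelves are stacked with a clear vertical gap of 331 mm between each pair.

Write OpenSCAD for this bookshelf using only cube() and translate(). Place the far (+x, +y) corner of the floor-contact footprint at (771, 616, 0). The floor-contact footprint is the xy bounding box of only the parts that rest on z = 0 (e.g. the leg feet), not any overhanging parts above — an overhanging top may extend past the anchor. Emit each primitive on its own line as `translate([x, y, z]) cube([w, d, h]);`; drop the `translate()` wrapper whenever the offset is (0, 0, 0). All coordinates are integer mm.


translate([169, 383, 0]) cube([29, 233, 1876]);
translate([742, 383, 0]) cube([29, 233, 1876]);
translate([198, 383, 0]) cube([544, 233, 23]);
translate([198, 383, 354]) cube([544, 233, 23]);
translate([198, 383, 708]) cube([544, 233, 23]);
translate([198, 383, 1062]) cube([544, 233, 23]);
translate([198, 383, 1416]) cube([544, 233, 23]);
translate([198, 383, 1770]) cube([544, 233, 23]);


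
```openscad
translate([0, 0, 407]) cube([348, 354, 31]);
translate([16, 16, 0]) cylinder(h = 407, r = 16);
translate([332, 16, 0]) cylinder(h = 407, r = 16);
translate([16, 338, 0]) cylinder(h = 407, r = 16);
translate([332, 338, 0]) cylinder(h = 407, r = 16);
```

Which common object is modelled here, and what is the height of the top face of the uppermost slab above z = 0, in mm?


A stool. The seat height is 438 mm.

A 348×354×31 slab at z = 407 on four corner cylinders — a stool. The seat top is 407 + 31 = 438 mm.


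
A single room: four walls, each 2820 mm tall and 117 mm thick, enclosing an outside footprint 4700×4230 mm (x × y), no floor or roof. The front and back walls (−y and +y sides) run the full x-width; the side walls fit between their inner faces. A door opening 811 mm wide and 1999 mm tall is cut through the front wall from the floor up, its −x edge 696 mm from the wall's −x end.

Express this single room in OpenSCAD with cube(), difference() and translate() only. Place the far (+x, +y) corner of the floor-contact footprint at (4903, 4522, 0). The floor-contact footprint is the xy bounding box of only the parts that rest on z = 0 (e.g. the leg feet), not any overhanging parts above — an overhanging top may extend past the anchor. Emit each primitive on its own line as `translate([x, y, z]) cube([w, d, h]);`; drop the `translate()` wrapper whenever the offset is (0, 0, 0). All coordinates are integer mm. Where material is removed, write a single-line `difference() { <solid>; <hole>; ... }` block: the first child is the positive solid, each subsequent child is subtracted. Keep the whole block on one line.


difference() { translate([203, 292, 0]) cube([4700, 117, 2820]); translate([899, 292, 0]) cube([811, 117, 1999]); }
translate([203, 4405, 0]) cube([4700, 117, 2820]);
translate([203, 409, 0]) cube([117, 3996, 2820]);
translate([4786, 409, 0]) cube([117, 3996, 2820]);


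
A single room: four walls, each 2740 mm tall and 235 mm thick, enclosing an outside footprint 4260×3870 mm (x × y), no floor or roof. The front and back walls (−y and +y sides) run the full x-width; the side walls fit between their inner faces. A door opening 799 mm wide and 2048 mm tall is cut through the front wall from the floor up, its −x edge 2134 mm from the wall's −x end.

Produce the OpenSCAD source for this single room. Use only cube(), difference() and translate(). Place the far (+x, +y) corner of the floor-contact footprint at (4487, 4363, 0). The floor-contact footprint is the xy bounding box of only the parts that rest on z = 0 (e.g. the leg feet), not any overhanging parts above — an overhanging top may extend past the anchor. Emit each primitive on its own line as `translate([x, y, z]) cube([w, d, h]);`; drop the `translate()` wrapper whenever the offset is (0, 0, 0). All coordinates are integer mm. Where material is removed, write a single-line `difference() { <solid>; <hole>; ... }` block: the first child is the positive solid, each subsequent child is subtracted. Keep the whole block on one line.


difference() { translate([227, 493, 0]) cube([4260, 235, 2740]); translate([2361, 493, 0]) cube([799, 235, 2048]); }
translate([227, 4128, 0]) cube([4260, 235, 2740]);
translate([227, 728, 0]) cube([235, 3400, 2740]);
translate([4252, 728, 0]) cube([235, 3400, 2740]);


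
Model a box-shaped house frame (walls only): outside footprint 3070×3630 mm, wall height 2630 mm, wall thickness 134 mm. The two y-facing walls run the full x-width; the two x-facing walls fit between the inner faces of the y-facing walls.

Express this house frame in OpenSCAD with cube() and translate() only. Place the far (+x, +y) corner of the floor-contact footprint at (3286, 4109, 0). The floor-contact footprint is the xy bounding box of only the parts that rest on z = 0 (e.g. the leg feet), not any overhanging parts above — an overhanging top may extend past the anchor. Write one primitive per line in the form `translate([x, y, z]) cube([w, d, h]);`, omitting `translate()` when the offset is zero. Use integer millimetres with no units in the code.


translate([216, 479, 0]) cube([3070, 134, 2630]);
translate([216, 3975, 0]) cube([3070, 134, 2630]);
translate([216, 613, 0]) cube([134, 3362, 2630]);
translate([3152, 613, 0]) cube([134, 3362, 2630]);


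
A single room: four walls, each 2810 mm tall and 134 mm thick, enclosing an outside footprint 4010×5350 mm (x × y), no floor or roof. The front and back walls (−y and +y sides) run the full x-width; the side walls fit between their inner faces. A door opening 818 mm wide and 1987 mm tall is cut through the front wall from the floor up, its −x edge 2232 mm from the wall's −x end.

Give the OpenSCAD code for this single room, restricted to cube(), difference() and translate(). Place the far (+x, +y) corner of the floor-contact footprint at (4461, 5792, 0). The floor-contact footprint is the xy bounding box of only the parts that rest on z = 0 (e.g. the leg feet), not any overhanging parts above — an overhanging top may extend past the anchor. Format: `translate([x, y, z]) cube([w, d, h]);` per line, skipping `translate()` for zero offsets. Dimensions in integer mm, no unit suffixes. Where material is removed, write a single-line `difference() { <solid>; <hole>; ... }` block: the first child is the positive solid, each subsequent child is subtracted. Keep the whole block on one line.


difference() { translate([451, 442, 0]) cube([4010, 134, 2810]); translate([2683, 442, 0]) cube([818, 134, 1987]); }
translate([451, 5658, 0]) cube([4010, 134, 2810]);
translate([451, 576, 0]) cube([134, 5082, 2810]);
translate([4327, 576, 0]) cube([134, 5082, 2810]);


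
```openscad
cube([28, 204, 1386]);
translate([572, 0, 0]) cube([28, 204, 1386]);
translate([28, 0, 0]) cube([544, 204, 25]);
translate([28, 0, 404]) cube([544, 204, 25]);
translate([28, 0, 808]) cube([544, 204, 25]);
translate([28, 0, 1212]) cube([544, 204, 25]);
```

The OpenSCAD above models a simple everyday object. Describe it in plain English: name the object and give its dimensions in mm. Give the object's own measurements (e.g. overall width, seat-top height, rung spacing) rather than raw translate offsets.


An open bookshelf. Two side panels, each 28 mm thick, 204 mm deep and 1386 mm tall, stand 600 mm apart (outside-to-outside). Between them sit 4 shelves, each 25 mm thick and 204 mm deep, spanning the full gap between the sides. The bottom shelf rests on the floor (its underside at z = 0) and the clear gap between one shelf's top and the next shelf's underside is 379 mm.
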